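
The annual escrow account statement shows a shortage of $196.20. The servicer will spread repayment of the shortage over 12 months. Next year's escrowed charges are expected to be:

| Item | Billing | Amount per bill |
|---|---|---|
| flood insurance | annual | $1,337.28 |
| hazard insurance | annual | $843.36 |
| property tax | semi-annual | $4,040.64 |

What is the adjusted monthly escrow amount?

Flood insurance — $1,337.28
Hazard insurance — $843.36
Property tax — $4,040.64 × 2 = $8,081.28
Annual escrow total = $10,261.92
Monthly escrow = $10,261.92 / 12 = $855.16
Monthly shortage recovery: $196.20 ÷ 12 = $16.35
Adjusted monthly = $855.16 + $16.35 = $871.51

$871.51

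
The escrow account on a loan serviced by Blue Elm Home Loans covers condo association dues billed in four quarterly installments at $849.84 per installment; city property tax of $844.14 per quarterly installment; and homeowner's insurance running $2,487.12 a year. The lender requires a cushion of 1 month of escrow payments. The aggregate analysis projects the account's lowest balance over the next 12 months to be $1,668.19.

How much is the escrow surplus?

Condo association dues — $849.84 × 4 = $3,399.36
City property tax — $844.14 × 4 = $3,376.56
Homeowner's insurance — $2,487.12
Annual escrow total = $9,263.04
Monthly escrow = $9,263.04 / 12 = $771.92
Required reserve = 1 × $771.92 = $771.92
Excess over cushion: $1,668.19 − $771.92 = $896.27

$896.27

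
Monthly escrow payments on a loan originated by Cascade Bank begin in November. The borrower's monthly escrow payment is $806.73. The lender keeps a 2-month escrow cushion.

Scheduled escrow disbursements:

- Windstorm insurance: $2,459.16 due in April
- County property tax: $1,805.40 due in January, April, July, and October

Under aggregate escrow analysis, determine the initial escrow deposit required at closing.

Cushion = 2 × $806.73 = $1,613.46
Trial balance (start $0, +$806.73 each month, − disbursements):
  Nov: +$806.73 → $806.73
  Dec: +$806.73 → $1,613.46
  Jan: +$806.73 − $1,805.40 → $614.79
  Feb: +$806.73 → $1,421.52
  Mar: +$806.73 → $2,228.25
  Apr: +$806.73 − $4,264.56 → -$1,229.58
  May: +$806.73 → -$422.85
  Jun: +$806.73 → $383.88
  Jul: +$806.73 − $1,805.40 → -$614.79
  Aug: +$806.73 → $191.94
  Sep: +$806.73 → $998.67
  Oct: +$806.73 − $1,805.40 → $0.00
Lowest trial balance = -$1,229.58 (Apr)
Initial deposit = cushion − low point = $1,613.46 − (-$1,229.58) = $2,843.04

$2,843.04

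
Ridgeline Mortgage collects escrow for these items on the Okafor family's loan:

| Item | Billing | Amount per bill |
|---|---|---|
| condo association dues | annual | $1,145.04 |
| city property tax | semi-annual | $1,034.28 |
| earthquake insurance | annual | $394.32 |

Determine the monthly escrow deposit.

$300.66

Condo association dues: $1,145.04 annually
City property tax: $1,034.28 × 2 = $2,068.56 annually
Earthquake insurance: $394.32 annually
Annual escrow total = $3,607.92
Monthly escrow = $3,607.92 ÷ 12 = $300.66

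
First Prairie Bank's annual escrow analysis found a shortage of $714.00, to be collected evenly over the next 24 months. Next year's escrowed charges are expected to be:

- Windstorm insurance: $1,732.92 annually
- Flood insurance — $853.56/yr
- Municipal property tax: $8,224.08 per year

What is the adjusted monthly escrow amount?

Windstorm insurance: $1,732.92
Flood insurance: $853.56
Municipal property tax: $8,224.08
Annual escrow total = $10,810.56
Monthly escrow = $10,810.56 ÷ 12 = $900.88
Shortage per month = $714.00 ÷ 24 = $29.75
New monthly escrow = $900.88 + $29.75 = $930.63

$930.63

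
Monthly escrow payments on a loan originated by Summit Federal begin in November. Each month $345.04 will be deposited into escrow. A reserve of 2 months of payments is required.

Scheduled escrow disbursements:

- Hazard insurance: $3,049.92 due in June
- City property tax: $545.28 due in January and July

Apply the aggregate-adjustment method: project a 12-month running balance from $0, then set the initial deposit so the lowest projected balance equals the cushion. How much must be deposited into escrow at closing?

Cushion = 2 × $345.04 = $690.08
Trial balance (start $0, +$345.04 each month, − disbursements):
  Nov: +$345.04 → $345.04
  Dec: +$345.04 → $690.08
  Jan: +$345.04 − $545.28 → $489.84
  Feb: +$345.04 → $834.88
  Mar: +$345.04 → $1,179.92
  Apr: +$345.04 → $1,524.96
  May: +$345.04 → $1,870.00
  Jun: +$345.04 − $3,049.92 → -$834.88
  Jul: +$345.04 − $545.28 → -$1,035.12
  Aug: +$345.04 → -$690.08
  Sep: +$345.04 → -$345.04
  Oct: +$345.04 → $0.00
Lowest trial balance = -$1,035.12 (Jul)
Initial deposit = cushion − low point = $690.08 − (-$1,035.12) = $1,725.20

$1,725.20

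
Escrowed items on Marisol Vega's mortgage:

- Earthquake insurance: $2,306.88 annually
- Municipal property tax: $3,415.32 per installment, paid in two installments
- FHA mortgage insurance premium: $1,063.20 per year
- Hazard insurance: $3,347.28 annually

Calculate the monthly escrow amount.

Earthquake insurance — $2,306.88 annually
Municipal property tax — $3,415.32 × 2 = $6,830.64 annually
FHA mortgage insurance premium — $1,063.20 annually
Hazard insurance — $3,347.28 annually
Combined annual = $2,306.88 + $6,830.64 + $1,063.20 + $3,347.28 = $13,548.00
Monthly escrow = $13,548.00 ÷ 12 = $1,129.00

$1,129.00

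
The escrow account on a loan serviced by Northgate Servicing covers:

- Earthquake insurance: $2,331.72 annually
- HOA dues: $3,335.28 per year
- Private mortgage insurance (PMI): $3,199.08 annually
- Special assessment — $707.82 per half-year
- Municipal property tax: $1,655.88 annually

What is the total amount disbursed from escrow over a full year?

Earthquake insurance = $2,331.72 per year
HOA dues = $3,335.28 per year
Private mortgage insurance (PMI) = $3,199.08 per year
Special assessment = $707.82 × 2 = $1,415.64 per year
Municipal property tax = $1,655.88 per year
Total per year = $2,331.72 + $3,335.28 + $3,199.08 + $1,415.64 + $1,655.88 = $11,937.60

$11,937.60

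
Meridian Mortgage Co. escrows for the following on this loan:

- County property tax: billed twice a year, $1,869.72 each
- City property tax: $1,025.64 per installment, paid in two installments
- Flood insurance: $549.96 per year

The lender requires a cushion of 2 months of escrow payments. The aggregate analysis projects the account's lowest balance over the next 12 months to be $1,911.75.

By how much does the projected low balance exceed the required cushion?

County property tax = $1,869.72 × 2 = $3,739.44
City property tax = $1,025.64 × 2 = $2,051.28
Flood insurance = $549.96
Total annual escrow = $3,739.44 + $2,051.28 + $549.96 = $6,340.68
Monthly = $6,340.68 ÷ 12 = $528.39
Required reserve = 2 × $528.39 = $1,056.78
Surplus = $1,911.75 − $1,056.78 = $854.97

$854.97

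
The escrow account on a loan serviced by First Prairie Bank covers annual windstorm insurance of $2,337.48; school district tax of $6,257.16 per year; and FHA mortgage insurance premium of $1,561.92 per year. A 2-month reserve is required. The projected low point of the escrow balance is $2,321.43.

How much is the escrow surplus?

$628.67

Windstorm insurance = $2,337.48 per year
School district tax = $6,257.16 per year
FHA mortgage insurance premium = $1,561.92 per year
Annual escrow total = $10,156.56
Per month = $10,156.56 / 12 = $846.38
Required cushion = 2 × $846.38 = $1,692.76
Surplus = $2,321.43 − $1,692.76 = $628.67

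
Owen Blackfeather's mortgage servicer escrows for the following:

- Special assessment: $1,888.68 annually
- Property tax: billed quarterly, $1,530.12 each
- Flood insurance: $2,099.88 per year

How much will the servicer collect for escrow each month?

Special assessment = $1,888.68 per year
Property tax = $1,530.12 × 4 = $6,120.48 per year
Flood insurance = $2,099.88 per year
Yearly total = $10,109.04
Monthly = $10,109.04 / 12 = $842.42

$842.42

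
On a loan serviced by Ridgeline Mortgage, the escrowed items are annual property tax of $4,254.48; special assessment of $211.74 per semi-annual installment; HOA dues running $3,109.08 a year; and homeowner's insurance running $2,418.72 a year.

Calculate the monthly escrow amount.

Property tax — $4,254.48 per year
Special assessment — $211.74 × 2 = $423.48 per year
HOA dues — $3,109.08 per year
Homeowner's insurance — $2,418.72 per year
Annual escrow total = $10,205.76
Monthly escrow = $10,205.76 / 12 = $850.48

$850.48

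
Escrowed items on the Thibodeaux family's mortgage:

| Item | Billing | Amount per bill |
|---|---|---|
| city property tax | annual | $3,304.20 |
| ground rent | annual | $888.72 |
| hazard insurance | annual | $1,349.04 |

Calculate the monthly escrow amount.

City property tax = $3,304.20 annually
Ground rent = $888.72 annually
Hazard insurance = $1,349.04 annually
Annual escrow total = $3,304.20 + $888.72 + $1,349.04 = $5,541.96
Monthly = $5,541.96 ÷ 12 = $461.83

$461.83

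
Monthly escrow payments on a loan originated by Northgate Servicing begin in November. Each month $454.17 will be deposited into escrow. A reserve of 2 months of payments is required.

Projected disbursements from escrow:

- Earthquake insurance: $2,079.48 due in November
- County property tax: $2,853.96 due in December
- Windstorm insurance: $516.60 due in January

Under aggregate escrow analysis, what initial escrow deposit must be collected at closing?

$4,995.87

Cushion = 2 × $454.17 = $908.34
Trial balance (start $0, +$454.17 each month, − disbursements):
  Nov: +$454.17 − $2,079.48 → -$1,625.31
  Dec: +$454.17 − $2,853.96 → -$4,025.10
  Jan: +$454.17 − $516.60 → -$4,087.53
  Feb: +$454.17 → -$3,633.36
  Mar: +$454.17 → -$3,179.19
  Apr: +$454.17 → -$2,725.02
  May: +$454.17 → -$2,270.85
  Jun: +$454.17 → -$1,816.68
  Jul: +$454.17 → -$1,362.51
  Aug: +$454.17 → -$908.34
  Sep: +$454.17 → -$454.17
  Oct: +$454.17 → $0.00
Lowest trial balance = -$4,087.53 (Jan)
Initial deposit = cushion − low point = $908.34 − (-$4,087.53) = $4,995.87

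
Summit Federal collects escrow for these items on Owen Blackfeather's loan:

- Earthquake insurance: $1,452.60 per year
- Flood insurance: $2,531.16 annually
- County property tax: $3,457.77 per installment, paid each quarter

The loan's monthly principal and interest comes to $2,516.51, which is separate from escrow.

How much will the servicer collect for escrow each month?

$1,484.57

Earthquake insurance — $1,452.60/yr
Flood insurance — $2,531.16/yr
County property tax — $3,457.77 × 4 = $13,831.08/yr
Annual escrow total = $1,452.60 + $2,531.16 + $13,831.08 = $17,814.84
Per month = $17,814.84 / 12 = $1,484.57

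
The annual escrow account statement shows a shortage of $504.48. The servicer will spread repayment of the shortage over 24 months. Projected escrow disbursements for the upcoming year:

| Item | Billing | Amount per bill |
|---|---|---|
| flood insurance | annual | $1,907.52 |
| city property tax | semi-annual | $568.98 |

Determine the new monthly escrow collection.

$274.81

Flood insurance: $1,907.52
City property tax: $568.98 × 2 = $1,137.96
Annual escrow total = $3,045.48
Monthly escrow = $3,045.48 ÷ 12 = $253.79
Shortage spread = $504.48 ÷ 24 = $21.02/mo
New monthly escrow = $253.79 + $21.02 = $274.81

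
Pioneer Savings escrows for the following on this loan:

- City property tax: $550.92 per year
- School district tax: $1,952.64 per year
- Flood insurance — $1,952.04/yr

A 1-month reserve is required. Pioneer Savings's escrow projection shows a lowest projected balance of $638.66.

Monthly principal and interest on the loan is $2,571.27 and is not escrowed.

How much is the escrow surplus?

City property tax: $550.92 per year
School district tax: $1,952.64 per year
Flood insurance: $1,952.04 per year
Total annual escrow = $550.92 + $1,952.64 + $1,952.04 = $4,455.60
Monthly escrow = $4,455.60 / 12 = $371.30
Required cushion = 1 × $371.30 = $371.30
Excess over cushion: $638.66 − $371.30 = $267.36

$267.36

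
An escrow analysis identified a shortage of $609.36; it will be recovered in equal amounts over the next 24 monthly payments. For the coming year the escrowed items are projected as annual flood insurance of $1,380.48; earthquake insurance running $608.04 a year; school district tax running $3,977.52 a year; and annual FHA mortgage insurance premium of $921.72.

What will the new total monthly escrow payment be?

Flood insurance = $1,380.48
Earthquake insurance = $608.04
School district tax = $3,977.52
FHA mortgage insurance premium = $921.72
Yearly total = $6,887.76
Monthly = $6,887.76 / 12 = $573.98
Shortage spread = $609.36 ÷ 24 = $25.39/mo
Adjusted monthly = $573.98 + $25.39 = $599.37

$599.37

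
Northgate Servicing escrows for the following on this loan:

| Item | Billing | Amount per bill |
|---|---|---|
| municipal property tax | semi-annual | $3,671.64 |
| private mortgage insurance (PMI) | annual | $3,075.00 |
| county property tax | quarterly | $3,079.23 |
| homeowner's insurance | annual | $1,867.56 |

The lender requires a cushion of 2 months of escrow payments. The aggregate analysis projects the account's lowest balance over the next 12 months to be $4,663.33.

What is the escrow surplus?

Municipal property tax: $3,671.64 × 2 = $7,343.28/yr
Private mortgage insurance (PMI): $3,075.00/yr
County property tax: $3,079.23 × 4 = $12,316.92/yr
Homeowner's insurance: $1,867.56/yr
Yearly total = $7,343.28 + $3,075.00 + $12,316.92 + $1,867.56 = $24,602.76
Base monthly escrow = $24,602.76 / 12 = $2,050.23
Required cushion = 2 × $2,050.23 = $4,100.46
Surplus = $4,663.33 − $4,100.46 = $562.87

$562.87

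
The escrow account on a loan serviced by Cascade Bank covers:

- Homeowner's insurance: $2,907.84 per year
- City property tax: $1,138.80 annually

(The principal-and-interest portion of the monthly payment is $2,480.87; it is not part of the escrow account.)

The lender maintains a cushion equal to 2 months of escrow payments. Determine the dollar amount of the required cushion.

Homeowner's insurance: $2,907.84 per year
City property tax: $1,138.80 per year
Total annual escrow = $4,046.64
Base monthly escrow = $4,046.64 ÷ 12 = $337.22
Cushion = 2 × $337.22 = $674.44

$674.44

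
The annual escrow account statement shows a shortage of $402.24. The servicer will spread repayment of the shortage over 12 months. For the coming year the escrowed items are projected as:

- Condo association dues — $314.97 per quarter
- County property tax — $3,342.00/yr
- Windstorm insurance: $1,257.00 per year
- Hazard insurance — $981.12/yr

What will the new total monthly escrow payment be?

$603.52

Condo association dues — $314.97 × 4 = $1,259.88 annually
County property tax — $3,342.00 annually
Windstorm insurance — $1,257.00 annually
Hazard insurance — $981.12 annually
Total per year = $1,259.88 + $3,342.00 + $1,257.00 + $981.12 = $6,840.00
Monthly escrow = $6,840.00 ÷ 12 = $570.00
Shortage per month = $402.24 ÷ 12 = $33.52
Adjusted monthly = $570.00 + $33.52 = $603.52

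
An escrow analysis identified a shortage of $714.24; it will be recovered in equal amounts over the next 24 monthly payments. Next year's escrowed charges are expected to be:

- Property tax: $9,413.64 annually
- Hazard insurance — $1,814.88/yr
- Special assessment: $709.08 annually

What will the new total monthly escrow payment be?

$1,024.56

Property tax: $9,413.64 annually
Hazard insurance: $1,814.88 annually
Special assessment: $709.08 annually
Yearly total = $9,413.64 + $1,814.88 + $709.08 = $11,937.60
Monthly escrow = $11,937.60 ÷ 12 = $994.80
Monthly shortage recovery: $714.24 ÷ 24 = $29.76
Adjusted monthly = $994.80 + $29.76 = $1,024.56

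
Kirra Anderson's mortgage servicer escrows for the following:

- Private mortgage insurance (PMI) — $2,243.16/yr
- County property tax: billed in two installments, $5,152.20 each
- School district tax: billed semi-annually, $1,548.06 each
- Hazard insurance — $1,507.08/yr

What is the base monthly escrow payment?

Private mortgage insurance (PMI) = $2,243.16 per year
County property tax = $5,152.20 × 2 = $10,304.40 per year
School district tax = $1,548.06 × 2 = $3,096.12 per year
Hazard insurance = $1,507.08 per year
Total annual escrow = $2,243.16 + $10,304.40 + $3,096.12 + $1,507.08 = $17,150.76
Monthly escrow = $17,150.76 ÷ 12 = $1,429.23

$1,429.23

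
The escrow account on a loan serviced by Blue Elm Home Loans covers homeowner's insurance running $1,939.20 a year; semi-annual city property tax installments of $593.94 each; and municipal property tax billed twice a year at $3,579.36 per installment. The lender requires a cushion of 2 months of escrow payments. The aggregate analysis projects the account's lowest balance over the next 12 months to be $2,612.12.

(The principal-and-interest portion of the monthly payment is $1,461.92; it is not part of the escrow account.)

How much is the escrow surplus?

$897.82

Homeowner's insurance: $1,939.20 per year
City property tax: $593.94 × 2 = $1,187.88 per year
Municipal property tax: $3,579.36 × 2 = $7,158.72 per year
Total annual escrow = $1,939.20 + $1,187.88 + $7,158.72 = $10,285.80
Per month = $10,285.80 ÷ 12 = $857.15
Required cushion = 2 × $857.15 = $1,714.30
Excess over cushion: $2,612.12 − $1,714.30 = $897.82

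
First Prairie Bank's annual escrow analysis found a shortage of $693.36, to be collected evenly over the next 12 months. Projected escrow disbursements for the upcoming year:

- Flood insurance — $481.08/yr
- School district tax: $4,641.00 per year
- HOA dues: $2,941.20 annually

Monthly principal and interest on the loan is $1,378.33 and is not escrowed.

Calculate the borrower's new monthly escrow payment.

$729.72

Flood insurance — $481.08/yr
School district tax — $4,641.00/yr
HOA dues — $2,941.20/yr
Total per year = $8,063.28
Monthly = $8,063.28 / 12 = $671.94
Monthly shortage recovery: $693.36 ÷ 12 = $57.78
Adjusted monthly = $671.94 + $57.78 = $729.72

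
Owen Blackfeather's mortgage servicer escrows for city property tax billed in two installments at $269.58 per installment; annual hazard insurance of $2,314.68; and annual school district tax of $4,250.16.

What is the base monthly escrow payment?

$592.00

City property tax — $269.58 × 2 = $539.16
Hazard insurance — $2,314.68
School district tax — $4,250.16
Total annual escrow = $7,104.00
Monthly = $7,104.00 ÷ 12 = $592.00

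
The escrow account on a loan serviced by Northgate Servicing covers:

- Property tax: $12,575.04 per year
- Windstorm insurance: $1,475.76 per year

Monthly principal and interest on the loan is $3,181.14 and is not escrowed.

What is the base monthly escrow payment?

$1,170.90

Property tax = $12,575.04/yr
Windstorm insurance = $1,475.76/yr
Yearly total = $12,575.04 + $1,475.76 = $14,050.80
Base monthly escrow = $14,050.80 ÷ 12 = $1,170.90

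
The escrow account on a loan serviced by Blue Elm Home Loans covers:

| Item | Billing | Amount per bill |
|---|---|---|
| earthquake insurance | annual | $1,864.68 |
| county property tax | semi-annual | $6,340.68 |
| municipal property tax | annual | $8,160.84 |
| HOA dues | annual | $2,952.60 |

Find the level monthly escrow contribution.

$2,138.29

Earthquake insurance: $1,864.68 annually
County property tax: $6,340.68 × 2 = $12,681.36 annually
Municipal property tax: $8,160.84 annually
HOA dues: $2,952.60 annually
Annual escrow total = $25,659.48
Per month = $25,659.48 / 12 = $2,138.29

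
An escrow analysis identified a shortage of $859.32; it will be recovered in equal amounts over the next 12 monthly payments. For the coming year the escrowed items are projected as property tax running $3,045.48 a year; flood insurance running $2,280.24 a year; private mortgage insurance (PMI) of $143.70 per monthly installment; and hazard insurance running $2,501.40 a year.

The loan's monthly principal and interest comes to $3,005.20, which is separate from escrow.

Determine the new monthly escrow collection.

$867.57

Property tax — $3,045.48 per year
Flood insurance — $2,280.24 per year
Private mortgage insurance (PMI) — $143.70 × 12 = $1,724.40 per year
Hazard insurance — $2,501.40 per year
Yearly total = $9,551.52
Monthly = $9,551.52 ÷ 12 = $795.96
Shortage spread = $859.32 ÷ 12 = $71.61/mo
Adjusted monthly = $795.96 + $71.61 = $867.57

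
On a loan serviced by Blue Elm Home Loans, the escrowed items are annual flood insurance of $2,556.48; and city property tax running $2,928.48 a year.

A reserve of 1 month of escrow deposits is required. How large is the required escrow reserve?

Flood insurance — $2,556.48/yr
City property tax — $2,928.48/yr
Combined annual = $2,556.48 + $2,928.48 = $5,484.96
Monthly = $5,484.96 ÷ 12 = $457.08
Required cushion = 1 × $457.08 = $457.08

$457.08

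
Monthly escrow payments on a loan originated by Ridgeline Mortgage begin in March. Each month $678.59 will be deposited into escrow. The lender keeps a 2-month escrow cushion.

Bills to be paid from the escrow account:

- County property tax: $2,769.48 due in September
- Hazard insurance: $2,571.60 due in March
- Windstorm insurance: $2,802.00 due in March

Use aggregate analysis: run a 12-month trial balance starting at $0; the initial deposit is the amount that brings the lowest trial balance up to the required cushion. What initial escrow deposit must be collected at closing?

$6,052.19

Cushion = 2 × $678.59 = $1,357.18
Trial balance (start $0, +$678.59 each month, − disbursements):
  Mar: +$678.59 − $5,373.60 → -$4,695.01
  Apr: +$678.59 → -$4,016.42
  May: +$678.59 → -$3,337.83
  Jun: +$678.59 → -$2,659.24
  Jul: +$678.59 → -$1,980.65
  Aug: +$678.59 → -$1,302.06
  Sep: +$678.59 − $2,769.48 → -$3,392.95
  Oct: +$678.59 → -$2,714.36
  Nov: +$678.59 → -$2,035.77
  Dec: +$678.59 → -$1,357.18
  Jan: +$678.59 → -$678.59
  Feb: +$678.59 → $0.00
Lowest trial balance = -$4,695.01 (Mar)
Initial deposit = cushion − low point = $1,357.18 − (-$4,695.01) = $6,052.19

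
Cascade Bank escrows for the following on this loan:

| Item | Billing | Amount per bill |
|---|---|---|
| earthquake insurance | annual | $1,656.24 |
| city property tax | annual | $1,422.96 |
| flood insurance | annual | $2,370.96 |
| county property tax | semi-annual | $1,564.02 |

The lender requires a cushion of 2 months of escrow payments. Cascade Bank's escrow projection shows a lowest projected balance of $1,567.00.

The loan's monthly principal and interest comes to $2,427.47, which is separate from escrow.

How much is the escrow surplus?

$137.30

Earthquake insurance — $1,656.24 per year
City property tax — $1,422.96 per year
Flood insurance — $2,370.96 per year
County property tax — $1,564.02 × 2 = $3,128.04 per year
Total annual escrow = $8,578.20
Monthly = $8,578.20 / 12 = $714.85
Required cushion = 2 × $714.85 = $1,429.70
Surplus = $1,567.00 − $1,429.70 = $137.30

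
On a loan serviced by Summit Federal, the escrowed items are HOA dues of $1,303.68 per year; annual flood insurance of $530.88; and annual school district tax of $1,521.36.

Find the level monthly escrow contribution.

$279.66

HOA dues = $1,303.68 per year
Flood insurance = $530.88 per year
School district tax = $1,521.36 per year
Annual escrow total = $1,303.68 + $530.88 + $1,521.36 = $3,355.92
Monthly = $3,355.92 ÷ 12 = $279.66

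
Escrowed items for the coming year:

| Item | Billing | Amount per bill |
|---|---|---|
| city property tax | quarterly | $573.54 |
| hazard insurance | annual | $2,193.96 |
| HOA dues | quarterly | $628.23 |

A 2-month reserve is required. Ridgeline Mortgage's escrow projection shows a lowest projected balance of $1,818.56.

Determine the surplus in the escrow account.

City property tax: $573.54 × 4 = $2,294.16/yr
Hazard insurance: $2,193.96/yr
HOA dues: $628.23 × 4 = $2,512.92/yr
Total per year = $7,001.04
Monthly escrow = $7,001.04 / 12 = $583.42
Required cushion = 2 × $583.42 = $1,166.84
Surplus = $1,818.56 − $1,166.84 = $651.72

$651.72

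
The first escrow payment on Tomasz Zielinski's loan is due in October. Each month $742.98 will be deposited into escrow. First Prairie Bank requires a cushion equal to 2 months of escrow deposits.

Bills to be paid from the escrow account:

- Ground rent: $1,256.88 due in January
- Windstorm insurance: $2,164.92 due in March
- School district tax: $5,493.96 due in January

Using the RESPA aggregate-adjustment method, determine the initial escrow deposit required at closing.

$5,943.84

Cushion = 2 × $742.98 = $1,485.96
Trial balance (start $0, +$742.98 each month, − disbursements):
  Oct: +$742.98 → $742.98
  Nov: +$742.98 → $1,485.96
  Dec: +$742.98 → $2,228.94
  Jan: +$742.98 − $6,750.84 → -$3,778.92
  Feb: +$742.98 → -$3,035.94
  Mar: +$742.98 − $2,164.92 → -$4,457.88
  Apr: +$742.98 → -$3,714.90
  May: +$742.98 → -$2,971.92
  Jun: +$742.98 → -$2,228.94
  Jul: +$742.98 → -$1,485.96
  Aug: +$742.98 → -$742.98
  Sep: +$742.98 → $0.00
Lowest trial balance = -$4,457.88 (Mar)
Initial deposit = cushion − low point = $1,485.96 − (-$4,457.88) = $5,943.84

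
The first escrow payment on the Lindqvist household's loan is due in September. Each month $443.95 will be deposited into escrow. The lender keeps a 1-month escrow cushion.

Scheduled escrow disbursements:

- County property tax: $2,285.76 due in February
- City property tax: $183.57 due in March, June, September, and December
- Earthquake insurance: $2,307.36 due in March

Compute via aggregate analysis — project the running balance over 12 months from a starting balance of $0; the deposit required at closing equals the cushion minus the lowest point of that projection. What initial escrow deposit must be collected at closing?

$2,480.13

Cushion = 1 × $443.95 = $443.95
Trial balance (start $0, +$443.95 each month, − disbursements):
  Sep: +$443.95 − $183.57 → $260.38
  Oct: +$443.95 → $704.33
  Nov: +$443.95 → $1,148.28
  Dec: +$443.95 − $183.57 → $1,408.66
  Jan: +$443.95 → $1,852.61
  Feb: +$443.95 − $2,285.76 → $10.80
  Mar: +$443.95 − $2,490.93 → -$2,036.18
  Apr: +$443.95 → -$1,592.23
  May: +$443.95 → -$1,148.28
  Jun: +$443.95 − $183.57 → -$887.90
  Jul: +$443.95 → -$443.95
  Aug: +$443.95 → $0.00
Lowest trial balance = -$2,036.18 (Mar)
Initial deposit = cushion − low point = $443.95 − (-$2,036.18) = $2,480.13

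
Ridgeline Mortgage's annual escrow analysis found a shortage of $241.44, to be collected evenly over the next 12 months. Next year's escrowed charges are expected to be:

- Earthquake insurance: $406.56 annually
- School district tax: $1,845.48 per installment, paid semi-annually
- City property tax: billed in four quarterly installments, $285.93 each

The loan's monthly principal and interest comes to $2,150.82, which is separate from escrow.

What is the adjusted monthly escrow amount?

Earthquake insurance = $406.56 annually
School district tax = $1,845.48 × 2 = $3,690.96 annually
City property tax = $285.93 × 4 = $1,143.72 annually
Total per year = $406.56 + $3,690.96 + $1,143.72 = $5,241.24
Per month = $5,241.24 ÷ 12 = $436.77
Shortage per month = $241.44 ÷ 12 = $20.12
Adjusted monthly = $436.77 + $20.12 = $456.89

$456.89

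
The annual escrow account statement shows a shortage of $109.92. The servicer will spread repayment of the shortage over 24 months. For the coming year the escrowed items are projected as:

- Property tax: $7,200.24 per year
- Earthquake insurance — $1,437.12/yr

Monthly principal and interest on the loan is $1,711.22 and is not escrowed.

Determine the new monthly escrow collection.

$724.36

Property tax = $7,200.24/yr
Earthquake insurance = $1,437.12/yr
Total annual escrow = $8,637.36
Base monthly escrow = $8,637.36 ÷ 12 = $719.78
Shortage per month = $109.92 ÷ 24 = $4.58
New monthly escrow = $719.78 + $4.58 = $724.36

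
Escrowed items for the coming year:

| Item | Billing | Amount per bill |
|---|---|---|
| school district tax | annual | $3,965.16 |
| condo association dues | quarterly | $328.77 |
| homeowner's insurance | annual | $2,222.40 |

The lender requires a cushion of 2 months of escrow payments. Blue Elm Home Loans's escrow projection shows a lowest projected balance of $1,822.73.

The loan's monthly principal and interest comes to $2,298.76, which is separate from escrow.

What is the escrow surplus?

School district tax = $3,965.16
Condo association dues = $328.77 × 4 = $1,315.08
Homeowner's insurance = $2,222.40
Combined annual = $3,965.16 + $1,315.08 + $2,222.40 = $7,502.64
Monthly = $7,502.64 ÷ 12 = $625.22
Required reserve = 2 × $625.22 = $1,250.44
Excess over cushion: $1,822.73 − $1,250.44 = $572.29

$572.29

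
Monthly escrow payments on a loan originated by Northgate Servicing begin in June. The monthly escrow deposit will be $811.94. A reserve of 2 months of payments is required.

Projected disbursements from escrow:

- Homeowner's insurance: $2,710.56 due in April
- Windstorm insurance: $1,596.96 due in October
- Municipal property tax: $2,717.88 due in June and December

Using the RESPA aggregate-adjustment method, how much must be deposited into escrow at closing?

Cushion = 2 × $811.94 = $1,623.88
Trial balance (start $0, +$811.94 each month, − disbursements):
  Jun: +$811.94 − $2,717.88 → -$1,905.94
  Jul: +$811.94 → -$1,094.00
  Aug: +$811.94 → -$282.06
  Sep: +$811.94 → $529.88
  Oct: +$811.94 − $1,596.96 → -$255.14
  Nov: +$811.94 → $556.80
  Dec: +$811.94 − $2,717.88 → -$1,349.14
  Jan: +$811.94 → -$537.20
  Feb: +$811.94 → $274.74
  Mar: +$811.94 → $1,086.68
  Apr: +$811.94 − $2,710.56 → -$811.94
  May: +$811.94 → $0.00
Lowest trial balance = -$1,905.94 (Jun)
Initial deposit = cushion − low point = $1,623.88 − (-$1,905.94) = $3,529.82

$3,529.82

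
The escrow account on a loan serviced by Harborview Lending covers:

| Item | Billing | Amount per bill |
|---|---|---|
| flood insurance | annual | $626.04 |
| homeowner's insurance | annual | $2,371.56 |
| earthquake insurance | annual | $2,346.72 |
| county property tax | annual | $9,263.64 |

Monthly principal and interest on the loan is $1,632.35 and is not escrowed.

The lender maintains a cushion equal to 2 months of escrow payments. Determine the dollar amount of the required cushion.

$2,434.66

Flood insurance: $626.04 per year
Homeowner's insurance: $2,371.56 per year
Earthquake insurance: $2,346.72 per year
County property tax: $9,263.64 per year
Combined annual = $626.04 + $2,371.56 + $2,346.72 + $9,263.64 = $14,607.96
Per month = $14,607.96 ÷ 12 = $1,217.33
Required cushion = 2 × $1,217.33 = $2,434.66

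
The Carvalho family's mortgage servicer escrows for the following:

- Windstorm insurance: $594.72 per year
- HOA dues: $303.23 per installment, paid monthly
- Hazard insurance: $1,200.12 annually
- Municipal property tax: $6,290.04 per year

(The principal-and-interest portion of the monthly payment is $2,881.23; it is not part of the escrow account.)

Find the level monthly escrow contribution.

$976.97

Windstorm insurance — $594.72 per year
HOA dues — $303.23 × 12 = $3,638.76 per year
Hazard insurance — $1,200.12 per year
Municipal property tax — $6,290.04 per year
Annual escrow total = $594.72 + $3,638.76 + $1,200.12 + $6,290.04 = $11,723.64
Base monthly escrow = $11,723.64 ÷ 12 = $976.97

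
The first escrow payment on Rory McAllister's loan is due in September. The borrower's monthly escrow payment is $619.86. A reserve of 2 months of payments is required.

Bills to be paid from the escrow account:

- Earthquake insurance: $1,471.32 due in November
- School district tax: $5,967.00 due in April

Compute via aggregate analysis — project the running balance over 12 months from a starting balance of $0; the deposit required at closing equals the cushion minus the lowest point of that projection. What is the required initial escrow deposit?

$3,719.16

Cushion = 2 × $619.86 = $1,239.72
Trial balance (start $0, +$619.86 each month, − disbursements):
  Sep: +$619.86 → $619.86
  Oct: +$619.86 → $1,239.72
  Nov: +$619.86 − $1,471.32 → $388.26
  Dec: +$619.86 → $1,008.12
  Jan: +$619.86 → $1,627.98
  Feb: +$619.86 → $2,247.84
  Mar: +$619.86 → $2,867.70
  Apr: +$619.86 − $5,967.00 → -$2,479.44
  May: +$619.86 → -$1,859.58
  Jun: +$619.86 → -$1,239.72
  Jul: +$619.86 → -$619.86
  Aug: +$619.86 → $0.00
Lowest trial balance = -$2,479.44 (Apr)
Initial deposit = cushion − low point = $1,239.72 − (-$2,479.44) = $3,719.16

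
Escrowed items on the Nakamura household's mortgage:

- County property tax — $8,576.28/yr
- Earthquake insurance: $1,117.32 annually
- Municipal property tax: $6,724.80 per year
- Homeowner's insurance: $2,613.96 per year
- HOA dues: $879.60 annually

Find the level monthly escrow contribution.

$1,659.33

County property tax = $8,576.28
Earthquake insurance = $1,117.32
Municipal property tax = $6,724.80
Homeowner's insurance = $2,613.96
HOA dues = $879.60
Annual escrow total = $19,911.96
Monthly escrow = $19,911.96 ÷ 12 = $1,659.33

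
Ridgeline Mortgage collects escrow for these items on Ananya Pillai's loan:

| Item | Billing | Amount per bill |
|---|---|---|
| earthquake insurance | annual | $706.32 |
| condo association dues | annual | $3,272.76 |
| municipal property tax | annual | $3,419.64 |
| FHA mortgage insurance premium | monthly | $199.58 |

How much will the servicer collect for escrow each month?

Earthquake insurance = $706.32/yr
Condo association dues = $3,272.76/yr
Municipal property tax = $3,419.64/yr
FHA mortgage insurance premium = $199.58 × 12 = $2,394.96/yr
Total per year = $706.32 + $3,272.76 + $3,419.64 + $2,394.96 = $9,793.68
Monthly = $9,793.68 ÷ 12 = $816.14

$816.14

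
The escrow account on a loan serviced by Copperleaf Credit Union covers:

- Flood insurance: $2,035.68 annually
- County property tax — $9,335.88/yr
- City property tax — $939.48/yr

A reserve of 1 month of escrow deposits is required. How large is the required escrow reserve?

Flood insurance: $2,035.68 annually
County property tax: $9,335.88 annually
City property tax: $939.48 annually
Total per year = $2,035.68 + $9,335.88 + $939.48 = $12,311.04
Per month = $12,311.04 / 12 = $1,025.92
Cushion = 1 × $1,025.92 = $1,025.92

$1,025.92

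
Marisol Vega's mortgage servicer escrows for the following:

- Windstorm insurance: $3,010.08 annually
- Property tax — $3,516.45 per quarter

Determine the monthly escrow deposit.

Windstorm insurance — $3,010.08/yr
Property tax — $3,516.45 × 4 = $14,065.80/yr
Yearly total = $17,075.88
Monthly = $17,075.88 / 12 = $1,422.99

$1,422.99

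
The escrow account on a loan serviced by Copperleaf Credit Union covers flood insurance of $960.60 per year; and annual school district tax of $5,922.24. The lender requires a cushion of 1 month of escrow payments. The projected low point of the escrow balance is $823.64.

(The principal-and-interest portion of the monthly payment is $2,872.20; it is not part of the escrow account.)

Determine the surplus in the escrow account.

$250.07

Flood insurance — $960.60 annually
School district tax — $5,922.24 annually
Combined annual = $960.60 + $5,922.24 = $6,882.84
Monthly = $6,882.84 / 12 = $573.57
Required reserve = 1 × $573.57 = $573.57
Surplus = $823.64 − $573.57 = $250.07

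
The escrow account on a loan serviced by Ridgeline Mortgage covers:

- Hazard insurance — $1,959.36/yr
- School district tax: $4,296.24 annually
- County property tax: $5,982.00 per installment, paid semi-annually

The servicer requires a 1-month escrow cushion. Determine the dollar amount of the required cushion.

Hazard insurance — $1,959.36/yr
School district tax — $4,296.24/yr
County property tax — $5,982.00 × 2 = $11,964.00/yr
Total annual escrow = $18,219.60
Monthly = $18,219.60 ÷ 12 = $1,518.30
Required cushion = 1 × $1,518.30 = $1,518.30

$1,518.30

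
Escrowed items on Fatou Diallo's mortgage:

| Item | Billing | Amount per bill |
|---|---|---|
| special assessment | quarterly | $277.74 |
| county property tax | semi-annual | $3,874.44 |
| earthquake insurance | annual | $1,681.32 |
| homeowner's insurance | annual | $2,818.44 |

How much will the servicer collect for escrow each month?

Special assessment: $277.74 × 4 = $1,110.96 annually
County property tax: $3,874.44 × 2 = $7,748.88 annually
Earthquake insurance: $1,681.32 annually
Homeowner's insurance: $2,818.44 annually
Annual escrow total = $13,359.60
Per month = $13,359.60 / 12 = $1,113.30

$1,113.30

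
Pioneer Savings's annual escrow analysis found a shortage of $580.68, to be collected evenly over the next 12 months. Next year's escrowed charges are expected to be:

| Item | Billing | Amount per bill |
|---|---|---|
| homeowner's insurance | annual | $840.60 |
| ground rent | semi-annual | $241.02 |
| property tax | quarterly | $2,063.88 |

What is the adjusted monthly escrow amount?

$846.57

Homeowner's insurance: $840.60/yr
Ground rent: $241.02 × 2 = $482.04/yr
Property tax: $2,063.88 × 4 = $8,255.52/yr
Total annual escrow = $9,578.16
Per month = $9,578.16 ÷ 12 = $798.18
Shortage spread = $580.68 / 12 = $48.39/mo
Adjusted monthly = $798.18 + $48.39 = $846.57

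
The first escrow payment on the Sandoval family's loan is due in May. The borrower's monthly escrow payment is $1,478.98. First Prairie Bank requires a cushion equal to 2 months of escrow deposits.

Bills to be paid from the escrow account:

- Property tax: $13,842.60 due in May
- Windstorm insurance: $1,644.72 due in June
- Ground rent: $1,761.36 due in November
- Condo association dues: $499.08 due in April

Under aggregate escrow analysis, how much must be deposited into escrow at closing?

$15,487.32

Cushion = 2 × $1,478.98 = $2,957.96
Trial balance (start $0, +$1,478.98 each month, − disbursements):
  May: +$1,478.98 − $13,842.60 → -$12,363.62
  Jun: +$1,478.98 − $1,644.72 → -$12,529.36
  Jul: +$1,478.98 → -$11,050.38
  Aug: +$1,478.98 → -$9,571.40
  Sep: +$1,478.98 → -$8,092.42
  Oct: +$1,478.98 → -$6,613.44
  Nov: +$1,478.98 − $1,761.36 → -$6,895.82
  Dec: +$1,478.98 → -$5,416.84
  Jan: +$1,478.98 → -$3,937.86
  Feb: +$1,478.98 → -$2,458.88
  Mar: +$1,478.98 → -$979.90
  Apr: +$1,478.98 − $499.08 → $0.00
Lowest trial balance = -$12,529.36 (Jun)
Initial deposit = cushion − low point = $2,957.96 − (-$12,529.36) = $15,487.32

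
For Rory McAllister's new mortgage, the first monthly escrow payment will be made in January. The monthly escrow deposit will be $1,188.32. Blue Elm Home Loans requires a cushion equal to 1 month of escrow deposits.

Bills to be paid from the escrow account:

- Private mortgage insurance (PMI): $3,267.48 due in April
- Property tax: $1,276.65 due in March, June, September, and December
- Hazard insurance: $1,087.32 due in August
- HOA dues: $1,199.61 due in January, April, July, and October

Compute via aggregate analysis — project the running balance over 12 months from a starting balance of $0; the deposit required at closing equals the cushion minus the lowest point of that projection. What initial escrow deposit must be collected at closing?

Cushion = 1 × $1,188.32 = $1,188.32
Trial balance (start $0, +$1,188.32 each month, − disbursements):
  Jan: +$1,188.32 − $1,199.61 → -$11.29
  Feb: +$1,188.32 → $1,177.03
  Mar: +$1,188.32 − $1,276.65 → $1,088.70
  Apr: +$1,188.32 − $4,467.09 → -$2,190.07
  May: +$1,188.32 → -$1,001.75
  Jun: +$1,188.32 − $1,276.65 → -$1,090.08
  Jul: +$1,188.32 − $1,199.61 → -$1,101.37
  Aug: +$1,188.32 − $1,087.32 → -$1,000.37
  Sep: +$1,188.32 − $1,276.65 → -$1,088.70
  Oct: +$1,188.32 − $1,199.61 → -$1,099.99
  Nov: +$1,188.32 → $88.33
  Dec: +$1,188.32 − $1,276.65 → $0.00
Lowest trial balance = -$2,190.07 (Apr)
Initial deposit = cushion − low point = $1,188.32 − (-$2,190.07) = $3,378.39

$3,378.39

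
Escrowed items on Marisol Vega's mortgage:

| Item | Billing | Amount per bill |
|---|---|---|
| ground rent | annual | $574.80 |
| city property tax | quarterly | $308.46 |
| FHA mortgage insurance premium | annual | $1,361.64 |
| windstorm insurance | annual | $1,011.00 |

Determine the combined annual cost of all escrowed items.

$4,181.28

Ground rent = $574.80
City property tax = $308.46 × 4 = $1,233.84
FHA mortgage insurance premium = $1,361.64
Windstorm insurance = $1,011.00
Total per year = $574.80 + $1,233.84 + $1,361.64 + $1,011.00 = $4,181.28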